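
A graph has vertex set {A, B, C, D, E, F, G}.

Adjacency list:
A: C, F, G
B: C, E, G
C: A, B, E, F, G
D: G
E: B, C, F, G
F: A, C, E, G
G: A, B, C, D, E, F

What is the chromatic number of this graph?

4

A, C, F, G are mutually adjacent (a clique of size 4), so at least 4 colors are needed.
One proper 4-coloring: A=green, B=yellow, C=blue, D=blue, E=green, F=yellow, G=red. No two adjacent vertices share a color.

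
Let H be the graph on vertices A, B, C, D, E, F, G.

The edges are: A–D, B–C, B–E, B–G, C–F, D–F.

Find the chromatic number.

2

C and F are adjacent, so at least 2 colors are needed.
One proper 2-coloring: A=red, B=red, C=blue, D=blue, E=blue, F=red, G=blue. Every edge joins two different colors.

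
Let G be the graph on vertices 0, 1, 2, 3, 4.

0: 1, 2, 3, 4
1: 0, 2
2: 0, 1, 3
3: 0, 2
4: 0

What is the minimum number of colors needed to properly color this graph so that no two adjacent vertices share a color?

3

0, 1, 2 form a triangle, so at least 3 colors are needed.
3 colors suffice: color a → {0}; color b → {2, 4}; color c → {1, 3}. Every edge joins two different colors.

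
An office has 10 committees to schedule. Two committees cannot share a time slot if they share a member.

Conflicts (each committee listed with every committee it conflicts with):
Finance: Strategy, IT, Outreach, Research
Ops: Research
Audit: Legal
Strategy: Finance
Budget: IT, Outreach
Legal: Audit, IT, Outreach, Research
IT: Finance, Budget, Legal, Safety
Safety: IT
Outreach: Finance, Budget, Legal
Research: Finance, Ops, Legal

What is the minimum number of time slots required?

2

Ops and Research conflict, so at least 2 time slots are needed.
2 time slots suffice: time slot 1 → {Audit, Strategy, IT, Outreach, Research}; time slot 2 → {Finance, Ops, Budget, Legal, Safety}. Each listed conflict is separated.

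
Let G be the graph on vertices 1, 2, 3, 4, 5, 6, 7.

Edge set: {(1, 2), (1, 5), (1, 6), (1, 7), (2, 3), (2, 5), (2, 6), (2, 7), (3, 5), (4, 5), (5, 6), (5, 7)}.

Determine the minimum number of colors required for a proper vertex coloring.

4

1, 2, 5, 6 form a clique, so at least 4 colors are needed.
4 colors suffice: color red → {5}; color blue → {2, 4}; color green → {1, 3}; color yellow → {6, 7}. Every edge joins two different colors.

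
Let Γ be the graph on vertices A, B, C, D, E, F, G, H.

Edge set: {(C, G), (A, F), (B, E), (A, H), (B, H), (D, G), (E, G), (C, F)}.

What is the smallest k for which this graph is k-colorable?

The cycle G-C-F-A-H-B-E-G has odd length 7, so it cannot be 2-colored; at least 3 colors are needed.
A valid assignment using 3 colors: A=red, B=red, C=green, D=blue, E=blue, F=blue, G=red, H=blue. Each edge has distinct colors on its endpoints.

3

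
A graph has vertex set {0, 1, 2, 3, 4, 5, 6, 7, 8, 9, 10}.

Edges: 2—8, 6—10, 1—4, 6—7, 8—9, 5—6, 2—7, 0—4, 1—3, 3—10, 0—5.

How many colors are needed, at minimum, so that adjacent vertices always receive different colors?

3

The cycle 5-6-10-3-1-4-0-5 has odd length 7, so it cannot be 2-colored; at least 3 colors are needed.
A valid assignment using 3 colors: 0=c, 1=b, 2=a, 3=a, 4=a, 5=b, 6=a, 7=b, 8=b, 9=a, 10=b. Each edge has distinct colors on its endpoints.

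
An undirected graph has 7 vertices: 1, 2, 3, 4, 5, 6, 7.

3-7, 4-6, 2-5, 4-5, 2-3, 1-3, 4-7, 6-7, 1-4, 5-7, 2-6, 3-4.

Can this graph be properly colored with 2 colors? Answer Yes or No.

No

4, 6, 7 are mutually adjacent, so at least 3 colors are needed.
So 2 colors are not enough.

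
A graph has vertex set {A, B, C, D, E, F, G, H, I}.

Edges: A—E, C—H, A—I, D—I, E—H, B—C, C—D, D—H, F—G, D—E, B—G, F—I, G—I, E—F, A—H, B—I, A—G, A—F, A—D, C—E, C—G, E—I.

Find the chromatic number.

4

A, F, G, I are pairwise adjacent (a clique of size 4), so at least 4 colors are needed.
One proper 4-coloring: A=3, B=4, C=3, D=4, E=2, F=4, G=2, H=1, I=1. Every edge joins two different colors.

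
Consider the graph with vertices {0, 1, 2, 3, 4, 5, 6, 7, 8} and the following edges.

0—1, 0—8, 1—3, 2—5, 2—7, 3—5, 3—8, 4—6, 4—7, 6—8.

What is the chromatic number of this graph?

3

The cycle 6-4-7-2-5-3-8-6 has odd length 7, so it cannot be 2-colored; at least 3 colors are needed.
One proper 3-coloring: 0=a, 1=b, 2=a, 3=a, 4=c, 5=b, 6=a, 7=b, 8=b. No two adjacent vertices share a color.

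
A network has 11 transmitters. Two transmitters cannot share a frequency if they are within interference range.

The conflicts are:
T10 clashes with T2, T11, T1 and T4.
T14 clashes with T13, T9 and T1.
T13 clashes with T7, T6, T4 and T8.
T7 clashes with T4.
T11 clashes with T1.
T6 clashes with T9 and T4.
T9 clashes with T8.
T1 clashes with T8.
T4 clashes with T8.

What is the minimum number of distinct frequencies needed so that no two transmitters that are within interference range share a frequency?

T13, T6, T4 pairwise conflict, so at least 3 frequencies are needed.
3 frequencies suffice: frequency 1 → {T2, T13, T9, T1}; frequency 2 → {T14, T11, T4}; frequency 3 → {T10, T7, T6, T8}. Every pair that conflicts lands in different frequencies.

3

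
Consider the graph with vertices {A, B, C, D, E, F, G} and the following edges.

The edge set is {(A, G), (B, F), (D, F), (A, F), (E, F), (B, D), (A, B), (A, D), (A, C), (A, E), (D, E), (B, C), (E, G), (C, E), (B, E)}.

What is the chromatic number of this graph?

5

A, B, D, E, F form a clique, so at least 5 colors are needed.
A valid assignment using 5 colors: A=1, B=3, C=4, D=5, E=2, F=4, G=3. No two adjacent vertices share a color.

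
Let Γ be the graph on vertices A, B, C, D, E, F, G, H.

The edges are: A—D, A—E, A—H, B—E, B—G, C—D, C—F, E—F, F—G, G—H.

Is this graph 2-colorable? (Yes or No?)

No

The cycle B-E-A-H-G-B has odd length 5, so it cannot be 2-colored; at least 3 colors are needed.
So 2 colors are not enough.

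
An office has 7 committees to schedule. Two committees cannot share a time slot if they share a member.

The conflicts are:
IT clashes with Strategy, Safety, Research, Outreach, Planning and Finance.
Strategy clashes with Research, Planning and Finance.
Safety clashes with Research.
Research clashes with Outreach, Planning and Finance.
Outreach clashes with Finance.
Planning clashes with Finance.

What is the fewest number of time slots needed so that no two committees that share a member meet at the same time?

IT, Strategy, Research, Planning, Finance are mutually in conflict, so at least 5 time slots are needed.
5 time slots suffice: IT=2, Strategy=5, Safety=3, Research=1, Outreach=4, Planning=4, Finance=3. No two conflicting committees share a time slot.

5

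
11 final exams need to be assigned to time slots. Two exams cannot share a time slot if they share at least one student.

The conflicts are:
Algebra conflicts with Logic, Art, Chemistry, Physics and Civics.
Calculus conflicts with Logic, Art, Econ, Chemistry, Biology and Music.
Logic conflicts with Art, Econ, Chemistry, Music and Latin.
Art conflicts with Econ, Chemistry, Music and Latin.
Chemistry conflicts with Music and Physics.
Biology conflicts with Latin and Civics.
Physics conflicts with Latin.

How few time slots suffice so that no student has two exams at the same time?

5

Calculus, Logic, Art, Chemistry, Music all conflict with each other, so at least 5 time slots are needed.
Using 5 time slots: Algebra=4, Calculus=4, Logic=1, Art=2, Econ=3, Chemistry=3, Biology=1, Music=5, Physics=1, Latin=3, Civics=2. Each listed conflict is separated.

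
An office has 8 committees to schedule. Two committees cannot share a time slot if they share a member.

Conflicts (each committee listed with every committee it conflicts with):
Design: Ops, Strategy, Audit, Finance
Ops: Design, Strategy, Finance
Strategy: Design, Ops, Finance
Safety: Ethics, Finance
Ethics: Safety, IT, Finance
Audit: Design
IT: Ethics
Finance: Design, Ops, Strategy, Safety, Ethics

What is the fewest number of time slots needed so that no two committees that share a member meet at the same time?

4

Design, Ops, Strategy, Finance all conflict with each other, so at least 4 time slots are needed.
4 time slots suffice: Design=2, Ops=4, Strategy=3, Safety=3, Ethics=2, Audit=1, IT=1, Finance=1. Each listed conflict is separated.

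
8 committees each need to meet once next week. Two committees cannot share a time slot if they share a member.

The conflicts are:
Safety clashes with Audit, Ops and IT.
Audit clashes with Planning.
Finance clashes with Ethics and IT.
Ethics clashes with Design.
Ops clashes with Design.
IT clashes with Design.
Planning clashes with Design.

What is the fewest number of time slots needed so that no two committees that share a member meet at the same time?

The cycle Planning-Design-IT-Safety-Audit-Planning has odd length 5, so it cannot be 2-colored; at least 3 time slots are needed.
A valid assignment using 3 time slots: Safety=1, Audit=2, Finance=1, Ethics=2, Ops=2, IT=2, Planning=3, Design=1. Each listed conflict is separated.

3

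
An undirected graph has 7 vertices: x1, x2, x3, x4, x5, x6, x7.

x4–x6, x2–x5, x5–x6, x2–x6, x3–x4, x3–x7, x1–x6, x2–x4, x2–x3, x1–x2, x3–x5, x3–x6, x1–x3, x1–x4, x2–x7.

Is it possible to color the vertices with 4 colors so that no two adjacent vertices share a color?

x1, x2, x3, x4, x6 are pairwise adjacent (a clique of size 5), so at least 5 colors are needed.
So 4 colors are not enough.

No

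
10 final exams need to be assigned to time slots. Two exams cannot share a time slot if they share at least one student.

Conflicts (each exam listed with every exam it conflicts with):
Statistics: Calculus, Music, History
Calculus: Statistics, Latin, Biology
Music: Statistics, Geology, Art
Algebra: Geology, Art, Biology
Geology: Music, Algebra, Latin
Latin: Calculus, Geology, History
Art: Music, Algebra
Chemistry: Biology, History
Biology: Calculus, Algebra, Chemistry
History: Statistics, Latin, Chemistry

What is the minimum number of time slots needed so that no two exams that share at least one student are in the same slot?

3

The cycle Geology-Algebra-Biology-Calculus-Latin-Geology has odd length 5, so it cannot be 2-colored; at least 3 time slots are needed.
A valid assignment using 3 time slots: Statistics=3, Calculus=2, Music=1, Algebra=2, Geology=3, Latin=1, Art=3, Chemistry=3, Biology=1, History=2. Each listed conflict is separated.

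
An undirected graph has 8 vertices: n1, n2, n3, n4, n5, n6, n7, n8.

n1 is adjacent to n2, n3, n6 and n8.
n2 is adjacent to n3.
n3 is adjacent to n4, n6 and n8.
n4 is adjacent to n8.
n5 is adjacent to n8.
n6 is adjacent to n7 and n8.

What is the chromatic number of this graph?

4

n1, n3, n6, n8 are mutually adjacent (a clique of size 4), so at least 4 colors are needed.
4 colors suffice: color 1 → {n3, n5, n7}; color 2 → {n2, n8}; color 3 → {n1, n4}; color 4 → {n6}. Each edge has distinct colors on its endpoints.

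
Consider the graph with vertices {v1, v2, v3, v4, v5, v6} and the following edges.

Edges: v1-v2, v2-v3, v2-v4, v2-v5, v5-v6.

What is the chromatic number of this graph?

v2 and v5 are adjacent, so at least 2 colors are needed.
2 colors suffice: color 1 → {v2, v6}; color 2 → {v1, v3, v4, v5}. No two adjacent vertices share a color.

2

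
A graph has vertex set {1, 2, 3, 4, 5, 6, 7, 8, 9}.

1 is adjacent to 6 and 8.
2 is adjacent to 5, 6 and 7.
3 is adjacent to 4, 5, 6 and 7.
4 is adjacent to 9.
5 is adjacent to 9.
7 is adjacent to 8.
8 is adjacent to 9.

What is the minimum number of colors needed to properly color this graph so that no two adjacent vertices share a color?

3

The cycle 7-2-5-9-8-7 has odd length 5, so it cannot be 2-colored; at least 3 colors are needed.
3 colors suffice: color red → {1, 2, 3, 9}; color blue → {4, 5, 6, 8}; color green → {7}. No two adjacent vertices share a color.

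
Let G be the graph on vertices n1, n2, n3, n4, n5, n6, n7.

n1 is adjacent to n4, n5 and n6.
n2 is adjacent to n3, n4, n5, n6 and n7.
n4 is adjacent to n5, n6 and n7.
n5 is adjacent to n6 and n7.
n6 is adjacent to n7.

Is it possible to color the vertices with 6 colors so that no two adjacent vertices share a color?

The chromatic number is 5. n2, n4, n5, n6, n7 form a clique, so at least 5 colors are needed.
5 colors suffice: color 1 → {n3, n4}; color 2 → {n5}; color 3 → {n6}; color 4 → {n1, n2}; color 5 → {n7}.
Since 6 ≥ 5, a proper 6-coloring certainly exists.

Yes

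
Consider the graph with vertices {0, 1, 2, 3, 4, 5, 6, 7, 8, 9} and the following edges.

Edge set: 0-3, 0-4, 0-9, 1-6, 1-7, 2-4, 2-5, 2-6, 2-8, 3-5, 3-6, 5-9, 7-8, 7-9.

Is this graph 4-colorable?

The chromatic number is 3. The cycle 6-3-0-4-2-6 has odd length 5, so it cannot be 2-colored; at least 3 colors are needed.
3 colors suffice: 0=a, 1=c, 2=a, 3=c, 4=b, 5=b, 6=b, 7=a, 8=b, 9=c.
Since 4 ≥ 3, a proper 4-coloring certainly exists.

Yes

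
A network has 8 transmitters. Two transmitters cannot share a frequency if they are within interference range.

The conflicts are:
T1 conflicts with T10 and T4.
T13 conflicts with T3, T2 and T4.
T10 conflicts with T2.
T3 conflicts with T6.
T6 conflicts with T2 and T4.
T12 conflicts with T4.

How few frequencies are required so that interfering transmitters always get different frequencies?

3

The cycle T10-T1-T4-T13-T2-T10 has odd length 5, so it cannot be 2-colored; at least 3 frequencies are needed.
Using 3 frequencies: T1=3, T13=2, T10=2, T3=1, T6=2, T12=2, T2=1, T4=1. Every pair that conflicts lands in different frequencies.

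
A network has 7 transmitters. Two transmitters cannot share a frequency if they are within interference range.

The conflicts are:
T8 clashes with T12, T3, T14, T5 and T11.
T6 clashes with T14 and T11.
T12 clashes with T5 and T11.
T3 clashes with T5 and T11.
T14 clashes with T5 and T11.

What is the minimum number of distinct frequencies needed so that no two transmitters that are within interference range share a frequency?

T8, T3, T11 all conflict with each other, so at least 3 frequencies are needed.
3 frequencies suffice: T8=2, T6=2, T12=3, T3=3, T14=3, T5=1, T11=1. Each listed conflict is separated.

3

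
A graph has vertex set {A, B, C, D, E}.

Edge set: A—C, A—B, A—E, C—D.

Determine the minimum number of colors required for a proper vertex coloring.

2

A and E are adjacent, so at least 2 colors are needed.
2 colors suffice: color 1 → {A, D}; color 2 → {B, C, E}. Every edge joins two different colors.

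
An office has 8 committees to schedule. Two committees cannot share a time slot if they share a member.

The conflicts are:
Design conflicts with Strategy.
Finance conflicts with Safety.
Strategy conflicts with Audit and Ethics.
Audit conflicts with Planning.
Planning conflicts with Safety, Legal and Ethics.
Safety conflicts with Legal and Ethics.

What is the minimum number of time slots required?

3

Planning, Safety, Legal are mutually in conflict, so at least 3 time slots are needed.
3 time slots suffice: time slot 1 → {Finance, Strategy, Planning}; time slot 2 → {Design, Audit, Safety}; time slot 3 → {Legal, Ethics}. Every pair that conflicts lands in different time slots.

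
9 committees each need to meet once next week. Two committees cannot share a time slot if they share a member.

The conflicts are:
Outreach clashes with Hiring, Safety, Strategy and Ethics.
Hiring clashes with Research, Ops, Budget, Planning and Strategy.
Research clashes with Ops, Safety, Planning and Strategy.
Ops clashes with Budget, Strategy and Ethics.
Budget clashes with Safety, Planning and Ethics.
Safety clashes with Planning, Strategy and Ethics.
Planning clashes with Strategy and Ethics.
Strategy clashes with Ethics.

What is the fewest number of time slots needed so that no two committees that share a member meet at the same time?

Budget, Safety, Planning, Ethics are mutually in conflict, so at least 4 time slots are needed.
4 time slots suffice: Outreach=4, Hiring=3, Research=2, Ops=4, Budget=1, Safety=3, Planning=4, Strategy=1, Ethics=2. Each listed conflict is separated.

4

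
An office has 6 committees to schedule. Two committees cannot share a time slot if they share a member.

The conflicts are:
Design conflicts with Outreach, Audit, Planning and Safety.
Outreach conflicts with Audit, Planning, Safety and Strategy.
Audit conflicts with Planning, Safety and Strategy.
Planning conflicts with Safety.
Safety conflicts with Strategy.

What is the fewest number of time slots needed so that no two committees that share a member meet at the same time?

5

Design, Outreach, Audit, Planning, Safety pairwise conflict, so at least 5 time slots are needed.
5 time slots suffice: time slot 1 → {Audit}; time slot 2 → {Outreach}; time slot 3 → {Safety}; time slot 4 → {Design, Strategy}; time slot 5 → {Planning}. Every pair that conflicts lands in different time slots.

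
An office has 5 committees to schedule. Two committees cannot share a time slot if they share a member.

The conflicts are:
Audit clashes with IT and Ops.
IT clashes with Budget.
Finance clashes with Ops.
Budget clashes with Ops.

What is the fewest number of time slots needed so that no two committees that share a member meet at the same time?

Audit and IT conflict, so at least 2 time slots are needed.
Using 2 time slots: Audit=2, IT=1, Finance=2, Budget=2, Ops=1. Each listed conflict is separated.

2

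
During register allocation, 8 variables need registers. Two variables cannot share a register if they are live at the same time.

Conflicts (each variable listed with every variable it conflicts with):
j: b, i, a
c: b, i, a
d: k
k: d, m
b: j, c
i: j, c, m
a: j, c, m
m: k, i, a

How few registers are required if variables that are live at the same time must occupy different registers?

2

i and m conflict, so at least 2 registers are needed.
2 registers suffice: register 1 → {j, c, d, m}; register 2 → {k, b, i, a}. Every pair that conflicts lands in different registers.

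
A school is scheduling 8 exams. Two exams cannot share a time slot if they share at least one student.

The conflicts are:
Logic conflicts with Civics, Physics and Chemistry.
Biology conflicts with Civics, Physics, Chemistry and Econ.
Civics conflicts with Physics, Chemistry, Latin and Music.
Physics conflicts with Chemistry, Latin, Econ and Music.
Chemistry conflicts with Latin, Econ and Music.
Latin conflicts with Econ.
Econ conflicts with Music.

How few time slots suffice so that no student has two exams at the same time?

4

Logic, Civics, Physics, Chemistry pairwise conflict, so at least 4 time slots are needed.
Using 4 time slots: Logic=4, Biology=4, Civics=3, Physics=2, Chemistry=1, Latin=4, Econ=3, Music=4. No two conflicting exams share a time slot.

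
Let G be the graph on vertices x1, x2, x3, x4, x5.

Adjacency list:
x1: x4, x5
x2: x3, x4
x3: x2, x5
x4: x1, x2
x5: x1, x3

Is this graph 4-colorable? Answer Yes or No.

Yes

The chromatic number is 3. The cycle x2-x3-x5-x1-x4-x2 has odd length 5, so it cannot be 2-colored; at least 3 colors are needed.
3 colors suffice: color 1 → {x4, x5}; color 2 → {x1, x3}; color 3 → {x2}.
Since 4 ≥ 3, a proper 4-coloring certainly exists.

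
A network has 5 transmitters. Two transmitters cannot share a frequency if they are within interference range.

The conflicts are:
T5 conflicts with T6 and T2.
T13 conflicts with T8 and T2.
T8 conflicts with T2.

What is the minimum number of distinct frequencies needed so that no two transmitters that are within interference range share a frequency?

T13, T8, T2 pairwise conflict, so at least 3 frequencies are needed.
A valid assignment using 3 frequencies: T5=2, T6=1, T13=3, T8=2, T2=1. Every pair that conflicts lands in different frequencies.

3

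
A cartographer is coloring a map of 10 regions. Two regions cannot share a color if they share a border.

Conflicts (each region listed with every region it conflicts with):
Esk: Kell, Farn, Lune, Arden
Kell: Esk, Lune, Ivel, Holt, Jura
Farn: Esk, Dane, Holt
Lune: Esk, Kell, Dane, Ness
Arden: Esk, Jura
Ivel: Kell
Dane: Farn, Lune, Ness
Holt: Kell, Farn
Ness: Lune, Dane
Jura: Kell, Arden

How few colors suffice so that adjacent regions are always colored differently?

3

Esk, Kell, Lune pairwise conflict, so at least 3 colors are needed.
3 colors suffice: color 1 → {Kell, Farn, Arden, Ness}; color 2 → {Lune, Ivel, Holt, Jura}; color 3 → {Esk, Dane}. Every pair that conflicts lands in different colors.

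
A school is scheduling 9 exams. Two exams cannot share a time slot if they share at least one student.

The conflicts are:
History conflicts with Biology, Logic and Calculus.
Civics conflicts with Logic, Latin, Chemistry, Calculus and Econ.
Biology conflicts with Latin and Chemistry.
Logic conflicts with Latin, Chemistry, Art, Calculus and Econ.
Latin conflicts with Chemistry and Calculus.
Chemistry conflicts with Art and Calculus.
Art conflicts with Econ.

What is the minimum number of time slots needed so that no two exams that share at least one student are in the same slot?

Civics, Logic, Latin, Chemistry, Calculus pairwise conflict, so at least 5 time slots are needed.
5 time slots suffice: time slot 1 → {Biology, Logic}; time slot 2 → {History, Chemistry, Econ}; time slot 3 → {Art, Calculus}; time slot 4 → {Latin}; time slot 5 → {Civics}. Each listed conflict is separated.

5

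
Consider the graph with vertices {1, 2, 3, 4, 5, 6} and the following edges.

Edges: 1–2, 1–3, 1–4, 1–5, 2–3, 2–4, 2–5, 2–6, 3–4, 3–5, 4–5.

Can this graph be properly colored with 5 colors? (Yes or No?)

The chromatic number is 5. 1, 2, 3, 4, 5 are mutually adjacent (a clique of size 5), so at least 5 colors are needed.
One proper 5-coloring: 1=purple, 2=red, 3=green, 4=yellow, 5=blue, 6=blue.
That is already a proper 5-coloring.

Yes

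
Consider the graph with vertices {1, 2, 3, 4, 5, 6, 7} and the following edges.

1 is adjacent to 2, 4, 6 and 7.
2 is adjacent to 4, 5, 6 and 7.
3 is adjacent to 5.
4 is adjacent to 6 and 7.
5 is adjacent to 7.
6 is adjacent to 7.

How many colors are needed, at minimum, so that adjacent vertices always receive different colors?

5

1, 2, 4, 6, 7 form a clique, so at least 5 colors are needed.
5 colors suffice: color a → {2, 3}; color b → {7}; color c → {4, 5}; color d → {1}; color e → {6}. Each edge has distinct colors on its endpoints.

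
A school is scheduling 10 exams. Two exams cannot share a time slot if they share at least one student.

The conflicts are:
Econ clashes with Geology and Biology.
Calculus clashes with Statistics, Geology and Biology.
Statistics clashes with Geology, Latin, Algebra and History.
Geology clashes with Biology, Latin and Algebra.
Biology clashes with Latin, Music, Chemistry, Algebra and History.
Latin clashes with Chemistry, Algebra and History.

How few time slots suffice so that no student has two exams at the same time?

Statistics, Geology, Latin, Algebra all conflict with each other, so at least 4 time slots are needed.
4 time slots suffice: time slot 1 → {Statistics, Biology}; time slot 2 → {Econ, Calculus, Latin, Music}; time slot 3 → {Geology, Chemistry, History}; time slot 4 → {Algebra}. No two conflicting exams share a time slot.

4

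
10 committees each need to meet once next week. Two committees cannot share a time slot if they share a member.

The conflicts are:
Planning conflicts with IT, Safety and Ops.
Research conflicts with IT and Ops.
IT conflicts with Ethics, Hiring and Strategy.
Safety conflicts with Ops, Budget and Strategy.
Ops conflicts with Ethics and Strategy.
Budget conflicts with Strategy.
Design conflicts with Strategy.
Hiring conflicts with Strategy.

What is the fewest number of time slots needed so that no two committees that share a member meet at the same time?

3

Safety, Budget, Strategy all conflict with each other, so at least 3 time slots are needed.
A valid assignment using 3 time slots: Planning=1, Research=1, IT=2, Safety=3, Ops=2, Budget=2, Ethics=1, Design=2, Hiring=3, Strategy=1. Each listed conflict is separated.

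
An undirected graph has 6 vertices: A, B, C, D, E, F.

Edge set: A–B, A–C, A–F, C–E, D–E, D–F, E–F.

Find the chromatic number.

D, E, F form a triangle, so at least 3 colors are needed.
3 colors suffice: color 1 → {A, E}; color 2 → {B, C, F}; color 3 → {D}. Each edge has distinct colors on its endpoints.

3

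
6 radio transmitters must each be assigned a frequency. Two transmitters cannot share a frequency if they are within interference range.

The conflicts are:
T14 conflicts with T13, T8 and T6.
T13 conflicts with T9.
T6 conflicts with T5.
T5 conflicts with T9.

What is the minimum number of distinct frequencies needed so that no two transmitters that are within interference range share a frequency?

The cycle T5-T6-T14-T13-T9-T5 has odd length 5, so it cannot be 2-colored; at least 3 frequencies are needed.
Using 3 frequencies: T14=1, T13=2, T8=2, T6=2, T5=3, T9=1. No two conflicting transmitters share a frequency.

3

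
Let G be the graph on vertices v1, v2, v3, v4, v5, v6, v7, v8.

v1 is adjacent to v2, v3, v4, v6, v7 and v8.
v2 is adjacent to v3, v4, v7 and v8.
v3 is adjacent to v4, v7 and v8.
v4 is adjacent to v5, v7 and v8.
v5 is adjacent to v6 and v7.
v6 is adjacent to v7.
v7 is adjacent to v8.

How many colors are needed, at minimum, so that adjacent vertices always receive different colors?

v1, v2, v3, v4, v7, v8 are pairwise adjacent (a clique of size 6), so at least 6 colors are needed.
A valid assignment using 6 colors: v1=2, v2=4, v3=6, v4=3, v5=2, v6=3, v7=1, v8=5. Every edge joins two different colors.

6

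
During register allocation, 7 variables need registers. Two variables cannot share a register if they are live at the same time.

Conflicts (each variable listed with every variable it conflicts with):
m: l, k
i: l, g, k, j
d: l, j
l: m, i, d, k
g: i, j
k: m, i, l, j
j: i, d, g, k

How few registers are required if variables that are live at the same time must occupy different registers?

3

i, g, j all conflict with each other, so at least 3 registers are needed.
3 registers suffice: m=2, i=2, d=2, l=1, g=3, k=3, j=1. No two conflicting variables share a register.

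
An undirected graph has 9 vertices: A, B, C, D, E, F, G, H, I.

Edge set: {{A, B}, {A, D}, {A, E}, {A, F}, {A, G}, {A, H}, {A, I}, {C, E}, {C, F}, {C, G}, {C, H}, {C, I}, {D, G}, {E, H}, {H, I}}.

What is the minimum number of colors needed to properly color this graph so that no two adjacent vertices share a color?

A, H, I are pairwise adjacent, so at least 3 colors are needed.
One proper 3-coloring: A=1, B=2, C=1, D=3, E=3, F=2, G=2, H=2, I=3. No two adjacent vertices share a color.

3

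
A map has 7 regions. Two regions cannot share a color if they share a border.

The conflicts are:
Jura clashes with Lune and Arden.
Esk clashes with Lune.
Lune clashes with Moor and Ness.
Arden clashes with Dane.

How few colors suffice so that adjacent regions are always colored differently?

Jura and Lune conflict, so at least 2 colors are needed.
A valid assignment using 2 colors: Jura=2, Esk=2, Lune=1, Arden=1, Moor=2, Ness=2, Dane=2. No two conflicting regions share a color.

2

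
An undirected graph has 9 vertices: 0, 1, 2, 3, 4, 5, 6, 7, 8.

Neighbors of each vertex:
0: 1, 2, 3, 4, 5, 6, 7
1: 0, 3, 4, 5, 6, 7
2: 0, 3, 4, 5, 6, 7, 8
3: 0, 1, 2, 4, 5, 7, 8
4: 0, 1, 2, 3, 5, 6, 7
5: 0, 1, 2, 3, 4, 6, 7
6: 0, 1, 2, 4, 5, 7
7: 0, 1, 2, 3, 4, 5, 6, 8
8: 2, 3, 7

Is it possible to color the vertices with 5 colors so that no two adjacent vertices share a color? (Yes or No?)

No

0, 2, 4, 5, 6, 7 are mutually adjacent (a clique of size 6), so at least 6 colors are needed.
So 5 colors are not enough.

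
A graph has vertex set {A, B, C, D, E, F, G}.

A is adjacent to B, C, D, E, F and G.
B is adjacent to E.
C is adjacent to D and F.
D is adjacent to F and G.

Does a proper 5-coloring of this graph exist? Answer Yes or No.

Yes

The chromatic number is 4. A, C, D, F form a clique, so at least 4 colors are needed.
A valid assignment using 4 colors: A=red, B=blue, C=green, D=blue, E=green, F=yellow, G=green.
Since 5 ≥ 4, a proper 5-coloring certainly exists.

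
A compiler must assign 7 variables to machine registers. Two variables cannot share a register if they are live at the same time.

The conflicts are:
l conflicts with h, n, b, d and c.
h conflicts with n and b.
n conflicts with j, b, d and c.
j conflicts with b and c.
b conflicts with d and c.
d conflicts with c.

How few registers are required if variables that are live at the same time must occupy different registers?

l, n, b, d, c pairwise conflict, so at least 5 registers are needed.
A valid assignment using 5 registers: l=4, h=3, n=2, j=4, b=1, d=5, c=3. Each listed conflict is separated.

5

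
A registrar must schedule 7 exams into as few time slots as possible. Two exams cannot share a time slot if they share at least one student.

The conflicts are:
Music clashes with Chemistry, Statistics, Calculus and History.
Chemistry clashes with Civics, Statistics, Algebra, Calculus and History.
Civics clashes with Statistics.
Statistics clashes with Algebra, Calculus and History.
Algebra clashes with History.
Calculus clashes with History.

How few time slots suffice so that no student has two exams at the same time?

5

Music, Chemistry, Statistics, Calculus, History all conflict with each other, so at least 5 time slots are needed.
5 time slots suffice: time slot 1 → {Statistics}; time slot 2 → {Chemistry}; time slot 3 → {Civics, History}; time slot 4 → {Algebra, Calculus}; time slot 5 → {Music}. Every pair that conflicts lands in different time slots.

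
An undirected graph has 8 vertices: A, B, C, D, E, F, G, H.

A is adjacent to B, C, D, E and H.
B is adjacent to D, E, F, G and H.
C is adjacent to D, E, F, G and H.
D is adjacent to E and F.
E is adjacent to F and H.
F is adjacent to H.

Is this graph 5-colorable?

The chromatic number is 4. A, C, D, E are pairwise adjacent (a clique of size 4), so at least 4 colors are needed.
A valid assignment using 4 colors: A=4, B=1, C=1, D=3, E=2, F=4, G=2, H=3.
Since 5 ≥ 4, a proper 5-coloring certainly exists.

Yes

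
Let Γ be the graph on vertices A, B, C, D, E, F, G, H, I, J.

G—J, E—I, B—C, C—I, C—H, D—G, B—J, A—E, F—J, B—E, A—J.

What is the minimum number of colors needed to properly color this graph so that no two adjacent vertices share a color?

2

C and H are adjacent, so at least 2 colors are needed.
2 colors suffice: color red → {C, D, E, J}; color blue → {A, B, F, G, H, I}. Every edge joins two different colors.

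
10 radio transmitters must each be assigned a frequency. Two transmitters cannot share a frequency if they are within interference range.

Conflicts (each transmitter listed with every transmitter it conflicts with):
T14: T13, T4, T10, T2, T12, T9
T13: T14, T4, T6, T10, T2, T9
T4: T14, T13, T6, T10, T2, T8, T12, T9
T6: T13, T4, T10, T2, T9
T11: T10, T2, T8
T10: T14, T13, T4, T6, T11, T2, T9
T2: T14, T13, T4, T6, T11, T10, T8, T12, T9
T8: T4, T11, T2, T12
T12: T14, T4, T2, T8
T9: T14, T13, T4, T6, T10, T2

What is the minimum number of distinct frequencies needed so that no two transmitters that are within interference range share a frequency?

6

T14, T13, T4, T10, T2, T9 all conflict with each other, so at least 6 frequencies are needed.
6 frequencies suffice: frequency 1 → {T2}; frequency 2 → {T4, T11}; frequency 3 → {T10, T12}; frequency 4 → {T14, T6, T8}; frequency 5 → {T9}; frequency 6 → {T13}. Every pair that conflicts lands in different frequencies.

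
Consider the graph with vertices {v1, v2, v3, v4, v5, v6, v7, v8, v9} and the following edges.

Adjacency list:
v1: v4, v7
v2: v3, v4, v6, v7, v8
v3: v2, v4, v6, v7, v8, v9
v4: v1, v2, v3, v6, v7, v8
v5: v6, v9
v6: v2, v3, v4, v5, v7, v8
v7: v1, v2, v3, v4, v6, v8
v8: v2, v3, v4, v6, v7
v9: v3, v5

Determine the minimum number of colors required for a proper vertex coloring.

v2, v3, v4, v6, v7, v8 are mutually adjacent (a clique of size 6), so at least 6 colors are needed.
6 colors suffice: color 1 → {v1, v6, v9}; color 2 → {v5, v7}; color 3 → {v4}; color 4 → {v3}; color 5 → {v8}; color 6 → {v2}. Each edge has distinct colors on its endpoints.

6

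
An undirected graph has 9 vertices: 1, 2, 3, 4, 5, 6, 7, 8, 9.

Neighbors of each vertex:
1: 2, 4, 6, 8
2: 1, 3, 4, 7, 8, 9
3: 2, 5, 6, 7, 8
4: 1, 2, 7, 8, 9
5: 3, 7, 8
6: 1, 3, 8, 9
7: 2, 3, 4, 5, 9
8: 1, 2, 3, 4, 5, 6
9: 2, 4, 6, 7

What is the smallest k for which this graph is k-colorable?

1, 2, 4, 8 form a clique, so at least 4 colors are needed.
4 colors suffice: color red → {7, 8}; color blue → {2, 5, 6}; color green → {3, 4}; color yellow → {1, 9}. No two adjacent vertices share a color.

4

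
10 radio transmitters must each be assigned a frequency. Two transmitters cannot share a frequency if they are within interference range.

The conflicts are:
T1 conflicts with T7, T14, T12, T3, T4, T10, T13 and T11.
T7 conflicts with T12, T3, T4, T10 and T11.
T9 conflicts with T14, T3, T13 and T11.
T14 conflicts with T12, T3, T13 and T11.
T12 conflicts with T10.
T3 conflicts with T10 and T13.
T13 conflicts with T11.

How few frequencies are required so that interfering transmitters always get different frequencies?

T1, T7, T12, T10 all conflict with each other, so at least 4 frequencies are needed.
Using 4 frequencies: T1=1, T7=2, T9=1, T14=2, T12=3, T3=3, T4=3, T10=4, T13=4, T11=3. Every pair that conflicts lands in different frequencies.

4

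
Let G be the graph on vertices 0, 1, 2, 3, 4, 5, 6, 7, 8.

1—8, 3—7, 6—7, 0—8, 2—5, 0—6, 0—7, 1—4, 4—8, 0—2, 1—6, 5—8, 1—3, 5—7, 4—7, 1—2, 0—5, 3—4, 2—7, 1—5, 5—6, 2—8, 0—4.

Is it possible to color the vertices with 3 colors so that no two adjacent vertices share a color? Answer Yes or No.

No

0, 5, 6, 7 form a clique, so at least 4 colors are needed.
So 3 colors are not enough.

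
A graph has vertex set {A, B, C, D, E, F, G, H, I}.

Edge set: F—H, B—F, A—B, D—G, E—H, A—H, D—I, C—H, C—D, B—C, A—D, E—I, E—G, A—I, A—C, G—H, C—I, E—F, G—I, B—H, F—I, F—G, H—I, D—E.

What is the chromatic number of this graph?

E, F, G, H, I are pairwise adjacent (a clique of size 5), so at least 5 colors are needed.
One proper 5-coloring: A=3, B=2, C=4, D=1, E=3, F=5, G=4, H=1, I=2. Each edge has distinct colors on its endpoints.

5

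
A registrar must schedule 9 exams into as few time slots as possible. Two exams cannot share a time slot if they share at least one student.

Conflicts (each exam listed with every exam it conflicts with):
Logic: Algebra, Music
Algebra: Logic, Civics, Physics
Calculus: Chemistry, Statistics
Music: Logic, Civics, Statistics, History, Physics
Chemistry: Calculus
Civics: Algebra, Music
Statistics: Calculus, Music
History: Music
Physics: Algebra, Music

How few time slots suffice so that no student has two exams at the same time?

Algebra and Civics conflict, so at least 2 time slots are needed.
2 time slots suffice: time slot 1 → {Algebra, Calculus, Music}; time slot 2 → {Logic, Chemistry, Civics, Statistics, History, Physics}. No two conflicting exams share a time slot.

2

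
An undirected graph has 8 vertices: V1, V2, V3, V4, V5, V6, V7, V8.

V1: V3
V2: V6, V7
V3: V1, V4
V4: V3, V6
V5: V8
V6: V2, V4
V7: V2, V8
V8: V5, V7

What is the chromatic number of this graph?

2

V2 and V7 are adjacent, so at least 2 colors are needed.
2 colors suffice: color red → {V1, V2, V4, V8}; color blue → {V3, V5, V6, V7}. Each edge has distinct colors on its endpoints.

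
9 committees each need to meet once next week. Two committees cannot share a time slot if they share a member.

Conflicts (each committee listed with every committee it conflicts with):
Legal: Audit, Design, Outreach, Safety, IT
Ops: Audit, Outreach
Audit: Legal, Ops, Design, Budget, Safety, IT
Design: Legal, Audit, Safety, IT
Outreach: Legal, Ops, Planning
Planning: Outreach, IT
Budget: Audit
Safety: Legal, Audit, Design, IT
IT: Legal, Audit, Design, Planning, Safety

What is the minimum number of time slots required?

5

Legal, Audit, Design, Safety, IT all conflict with each other, so at least 5 time slots are needed.
Using 5 time slots: Legal=3, Ops=2, Audit=1, Design=5, Outreach=1, Planning=3, Budget=2, Safety=4, IT=2. Each listed conflict is separated.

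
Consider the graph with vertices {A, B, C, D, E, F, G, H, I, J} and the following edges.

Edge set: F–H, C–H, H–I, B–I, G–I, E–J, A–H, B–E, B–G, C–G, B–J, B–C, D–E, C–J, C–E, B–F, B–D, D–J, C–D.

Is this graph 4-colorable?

No

B, C, D, E, J form a clique, so at least 5 colors are needed.
So 4 colors are not enough.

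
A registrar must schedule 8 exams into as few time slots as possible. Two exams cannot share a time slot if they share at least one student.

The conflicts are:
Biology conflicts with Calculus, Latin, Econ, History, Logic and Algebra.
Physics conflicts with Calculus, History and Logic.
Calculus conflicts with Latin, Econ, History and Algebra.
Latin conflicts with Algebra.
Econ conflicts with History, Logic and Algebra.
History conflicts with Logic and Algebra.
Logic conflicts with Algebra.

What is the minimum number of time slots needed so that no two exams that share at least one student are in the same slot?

Biology, Econ, History, Logic, Algebra are mutually in conflict, so at least 5 time slots are needed.
5 time slots suffice: Biology=1, Physics=1, Calculus=3, Latin=4, Econ=5, History=4, Logic=3, Algebra=2. Every pair that conflicts lands in different time slots.

5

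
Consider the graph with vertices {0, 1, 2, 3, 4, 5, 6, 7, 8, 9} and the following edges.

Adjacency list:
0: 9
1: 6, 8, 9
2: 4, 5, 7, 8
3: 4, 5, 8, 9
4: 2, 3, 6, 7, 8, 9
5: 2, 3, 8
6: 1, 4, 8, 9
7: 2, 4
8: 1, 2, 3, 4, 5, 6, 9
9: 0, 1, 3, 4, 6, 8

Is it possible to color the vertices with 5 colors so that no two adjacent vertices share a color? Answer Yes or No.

The chromatic number is 4. 1, 6, 8, 9 form a clique, so at least 4 colors are needed.
4 colors suffice: 0=red, 1=green, 2=blue, 3=yellow, 4=green, 5=green, 6=yellow, 7=red, 8=red, 9=blue.
Since 5 ≥ 4, a proper 5-coloring certainly exists.

Yes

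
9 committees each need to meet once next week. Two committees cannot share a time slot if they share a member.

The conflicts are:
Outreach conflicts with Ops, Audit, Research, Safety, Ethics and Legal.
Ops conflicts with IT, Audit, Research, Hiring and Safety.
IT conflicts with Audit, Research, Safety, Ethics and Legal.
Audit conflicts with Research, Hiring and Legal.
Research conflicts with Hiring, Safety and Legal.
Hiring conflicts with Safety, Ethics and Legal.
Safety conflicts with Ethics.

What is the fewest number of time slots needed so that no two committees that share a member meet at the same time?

4

IT, Audit, Research, Legal are mutually in conflict, so at least 4 time slots are needed.
4 time slots suffice: time slot 1 → {Research, Ethics}; time slot 2 → {Outreach, IT, Hiring}; time slot 3 → {Audit, Safety}; time slot 4 → {Ops, Legal}. Each listed conflict is separated.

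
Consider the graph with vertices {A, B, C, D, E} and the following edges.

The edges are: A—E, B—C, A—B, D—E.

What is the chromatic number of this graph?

2

A and E are adjacent, so at least 2 colors are needed.
A valid assignment using 2 colors: A=blue, B=red, C=blue, D=blue, E=red. No two adjacent vertices share a color.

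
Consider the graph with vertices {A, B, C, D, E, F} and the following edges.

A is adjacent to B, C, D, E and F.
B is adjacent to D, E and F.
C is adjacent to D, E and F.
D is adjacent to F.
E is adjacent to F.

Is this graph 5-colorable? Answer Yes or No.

The chromatic number is 4. A, B, D, F are pairwise adjacent (a clique of size 4), so at least 4 colors are needed.
4 colors suffice: color red → {A}; color blue → {F}; color green → {B, C}; color yellow → {D, E}.
Since 5 ≥ 4, a proper 5-coloring certainly exists.

Yes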